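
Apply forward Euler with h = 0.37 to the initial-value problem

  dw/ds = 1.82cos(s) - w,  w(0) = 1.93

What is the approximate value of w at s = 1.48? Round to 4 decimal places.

Euler: w_{n+1} = w_n + h·f(s_n, w_n).
s=0.000000, w=1.930000: f=-0.110000 → w ← 1.930000 + 0.37·(-0.110000) = 1.889300
s=0.370000, w=1.889300: f=-0.192464 → w ← 1.889300 + 0.37·(-0.192464) = 1.818088
s=0.740000, w=1.818088: f=-0.474075 → w ← 1.818088 + 0.37·(-0.474075) = 1.642680
s=1.110000, w=1.642680: f=-0.833396 → w ← 1.642680 + 0.37·(-0.833396) = 1.334324
w(1.48) ≈ 1.3343

1.3343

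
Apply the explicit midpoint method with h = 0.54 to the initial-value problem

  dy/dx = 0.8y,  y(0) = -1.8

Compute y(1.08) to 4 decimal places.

-4.1878

Midpoint: k1 = f(x_n, y_n); k2 = f(x_n + h/2, y_n + (h/2)·k1); y_{n+1} = y_n + h·k2.
x=0.000000, y=-1.800000:
  k1 = f(0.000000, -1.800000) = -1.440000
  k2 = f(0.270000, -2.188800) = -1.751040
  y ← -1.800000 + 0.54·(-1.751040) = -2.745562
x=0.540000, y=-2.745562:
  k1 = f(0.540000, -2.745562) = -2.196449
  k2 = f(0.810000, -3.338603) = -2.670882
  y ← -2.745562 + 0.54·(-2.670882) = -4.187838
y(1.08) ≈ -4.1878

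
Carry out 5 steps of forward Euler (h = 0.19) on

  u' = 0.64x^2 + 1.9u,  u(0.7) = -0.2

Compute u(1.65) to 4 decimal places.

Euler: u_{n+1} = u_n + h·f(x_n, u_n).
x=0.700000, u=-0.200000: f=-0.066400 → u ← -0.200000 + 0.19·(-0.066400) = -0.212616
x=0.890000, u=-0.212616: f=0.102974 → u ← -0.212616 + 0.19·0.102974 = -0.193051
x=1.080000, u=-0.193051: f=0.379699 → u ← -0.193051 + 0.19·0.379699 = -0.120908
x=1.270000, u=-0.120908: f=0.802530 → u ← -0.120908 + 0.19·0.802530 = 0.031573
x=1.460000, u=0.031573: f=1.424212 → u ← 0.031573 + 0.19·1.424212 = 0.302173
u(1.65) ≈ 0.3022

0.3022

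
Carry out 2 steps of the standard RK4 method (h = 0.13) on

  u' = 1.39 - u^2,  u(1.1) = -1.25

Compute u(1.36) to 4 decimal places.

RK4: k1 = f(x_n, u_n); k2 = f(x_n + h/2, u_n + (h/2)·k1); k3 = f(x_n + h/2, u_n + (h/2)·k2); k4 = f(x_n + h, u_n + h·k3); u_{n+1} = u_n + (h/6)·(k1 + 2k2 + 2k3 + k4).
x=1.100000, u=-1.250000:
  k1 = f(1.100000, -1.250000) = -0.172500
  k2 = f(1.165000, -1.261213) = -0.200657
  k3 = f(1.165000, -1.263043) = -0.205277
  k4 = f(1.230000, -1.276686) = -0.239927
  u ← -1.250000 + (0.13/6)·(k1 + 2k2 + 2k3 + k4) = -1.276526
x=1.230000, u=-1.276526:
  k1 = f(1.230000, -1.276526) = -0.239520
  k2 = f(1.295000, -1.292095) = -0.279510
  k3 = f(1.295000, -1.294695) = -0.286234
  k4 = f(1.360000, -1.313737) = -0.335904
  u ← -1.276526 + (0.13/6)·(k1 + 2k2 + 2k3 + k4) = -1.313509
u(1.36) ≈ -1.3135

-1.3135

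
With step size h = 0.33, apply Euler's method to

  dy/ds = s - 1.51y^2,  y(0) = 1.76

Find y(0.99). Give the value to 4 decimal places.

Euler: y_{n+1} = y_n + h·f(s_n, y_n).
s=0.000000, y=1.760000: f=-4.677376 → y ← 1.760000 + 0.33·(-4.677376) = 0.216466
s=0.330000, y=0.216466: f=0.259245 → y ← 0.216466 + 0.33·0.259245 = 0.302017
s=0.660000, y=0.302017: f=0.522267 → y ← 0.302017 + 0.33·0.522267 = 0.474365
y(0.99) ≈ 0.4744

0.4744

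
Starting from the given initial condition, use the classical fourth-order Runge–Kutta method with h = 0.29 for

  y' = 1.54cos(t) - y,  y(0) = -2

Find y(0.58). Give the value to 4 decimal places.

RK4: k1 = f(t_n, y_n); k2 = f(t_n + h/2, y_n + (h/2)·k1); k3 = f(t_n + h/2, y_n + (h/2)·k2); k4 = f(t_n + h, y_n + h·k3); y_{n+1} = y_n + (h/6)·(k1 + 2k2 + 2k3 + k4).
t=0.000000, y=-2.000000:
  k1 = f(0.000000, -2.000000) = 3.540000
  k2 = f(0.145000, -1.486700) = 3.010539
  k3 = f(0.145000, -1.563472) = 3.087311
  k4 = f(0.290000, -1.104680) = 2.580375
  y ← -2.000000 + (0.29/6)·(k1 + 2k2 + 2k3 + k4) = -1.114723
t=0.290000, y=-1.114723:
  k1 = f(0.290000, -1.114723) = 2.590419
  k2 = f(0.435000, -0.739112) = 2.135692
  k3 = f(0.435000, -0.805048) = 2.201628
  k4 = f(0.580000, -0.476251) = 1.764404
  y ← -1.114723 + (0.29/6)·(k1 + 2k2 + 2k3 + k4) = -0.484966
y(0.58) ≈ -0.4850

-0.4850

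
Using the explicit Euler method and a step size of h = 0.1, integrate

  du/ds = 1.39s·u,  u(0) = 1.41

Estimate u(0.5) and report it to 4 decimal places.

1.6157

Euler: u_{n+1} = u_n + h·f(s_n, u_n).
s=0.000000, u=1.410000: f=0.000000 → u ← 1.410000 + 0.1·0.000000 = 1.410000
s=0.100000, u=1.410000: f=0.195990 → u ← 1.410000 + 0.1·0.195990 = 1.429599
s=0.200000, u=1.429599: f=0.397429 → u ← 1.429599 + 0.1·0.397429 = 1.469342
s=0.300000, u=1.469342: f=0.612716 → u ← 1.469342 + 0.1·0.612716 = 1.530613
s=0.400000, u=1.530613: f=0.851021 → u ← 1.530613 + 0.1·0.851021 = 1.615716
u(0.5) ≈ 1.6157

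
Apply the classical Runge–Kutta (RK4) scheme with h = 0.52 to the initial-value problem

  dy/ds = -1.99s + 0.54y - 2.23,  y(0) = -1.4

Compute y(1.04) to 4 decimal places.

-6.8754

RK4: k1 = f(s_n, y_n); k2 = f(s_n + h/2, y_n + (h/2)·k1); k3 = f(s_n + h/2, y_n + (h/2)·k2); k4 = f(s_n + h, y_n + h·k3); y_{n+1} = y_n + (h/6)·(k1 + 2k2 + 2k3 + k4).
s=0.000000, y=-1.400000:
  k1 = f(0.000000, -1.400000) = -2.986000
  k2 = f(0.260000, -2.176360) = -3.922634
  k3 = f(0.260000, -2.419885) = -4.054138
  k4 = f(0.520000, -3.508152) = -5.159202
  y ← -1.400000 + (0.52/6)·(k1 + 2k2 + 2k3 + k4) = -3.488558
s=0.520000, y=-3.488558:
  k1 = f(0.520000, -3.488558) = -5.148621
  k2 = f(0.780000, -4.827200) = -6.388888
  k3 = f(0.780000, -5.149669) = -6.563021
  k4 = f(1.040000, -6.901329) = -8.026318
  y ← -3.488558 + (0.52/6)·(k1 + 2k2 + 2k3 + k4) = -6.875384
y(1.04) ≈ -6.8754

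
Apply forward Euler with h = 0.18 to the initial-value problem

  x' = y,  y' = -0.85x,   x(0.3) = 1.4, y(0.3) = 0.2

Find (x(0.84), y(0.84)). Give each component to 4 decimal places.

Euler on (x,y): x_{n+1} = x_n + h·x', y_{n+1} = y_n + h·y'.
0.300000: (1.400000, 0.200000); f=(0.200000, -1.190000) → (1.436000, -0.014200)
0.480000: (1.436000, -0.014200); f=(-0.014200, -1.220600) → (1.433444, -0.233908)
0.660000: (1.433444, -0.233908); f=(-0.233908, -1.218427) → (1.391341, -0.453225)
(x(0.84), y(0.84)) ≈ (1.3913, -0.4532)

1.3913, -0.4532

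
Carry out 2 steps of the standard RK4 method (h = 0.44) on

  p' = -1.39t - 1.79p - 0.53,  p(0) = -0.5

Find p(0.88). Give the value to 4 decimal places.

-0.6789

RK4: k1 = f(t_n, p_n); k2 = f(t_n + h/2, p_n + (h/2)·k1); k3 = f(t_n + h/2, p_n + (h/2)·k2); k4 = f(t_n + h, p_n + h·k3); p_{n+1} = p_n + (h/6)·(k1 + 2k2 + 2k3 + k4).
t=0.000000, p=-0.500000:
  k1 = f(0.000000, -0.500000) = 0.365000
  k2 = f(0.220000, -0.419700) = -0.084537
  k3 = f(0.220000, -0.518598) = 0.092491
  k4 = f(0.440000, -0.459304) = -0.319446
  p ← -0.500000 + (0.44/6)·(k1 + 2k2 + 2k3 + k4) = -0.495493
t=0.440000, p=-0.495493:
  k1 = f(0.440000, -0.495493) = -0.254668
  k2 = f(0.660000, -0.551520) = -0.460180
  k3 = f(0.660000, -0.596732) = -0.379249
  k4 = f(0.880000, -0.662362) = -0.567571
  p ← -0.495493 + (0.44/6)·(k1 + 2k2 + 2k3 + k4) = -0.678907
p(0.88) ≈ -0.6789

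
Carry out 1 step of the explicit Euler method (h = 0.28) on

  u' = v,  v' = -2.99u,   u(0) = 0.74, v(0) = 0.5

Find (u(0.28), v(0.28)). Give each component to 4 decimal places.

0.8800, -0.1195

Euler on (u,v): u_{n+1} = u_n + h·u', v_{n+1} = v_n + h·v'.
0.000000: (0.740000, 0.500000); f=(0.500000, -2.212600) → (0.880000, -0.119528)
(u(0.28), v(0.28)) ≈ (0.8800, -0.1195)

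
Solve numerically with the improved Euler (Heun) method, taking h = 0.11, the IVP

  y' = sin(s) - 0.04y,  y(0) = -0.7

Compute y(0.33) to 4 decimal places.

-0.6371

Heun: k1 = f(s_n, y_n); k2 = f(s_n + h, y_n + h·k1); y_{n+1} = y_n + (h/2)·(k1 + k2).
s=0.000000, y=-0.700000:
  k1 = f(0.000000, -0.700000) = 0.028000
  k2 = f(0.110000, -0.696920) = 0.137655
  y ← -0.700000 + (0.11/2)·(0.028000 + 0.137655) = -0.690889
s=0.110000, y=-0.690889:
  k1 = f(0.110000, -0.690889) = 0.137414
  k2 = f(0.220000, -0.675773) = 0.245261
  y ← -0.690889 + (0.11/2)·(0.137414 + 0.245261) = -0.669842
s=0.220000, y=-0.669842:
  k1 = f(0.220000, -0.669842) = 0.245023
  k2 = f(0.330000, -0.642889) = 0.349759
  y ← -0.669842 + (0.11/2)·(0.245023 + 0.349759) = -0.637129
y(0.33) ≈ -0.6371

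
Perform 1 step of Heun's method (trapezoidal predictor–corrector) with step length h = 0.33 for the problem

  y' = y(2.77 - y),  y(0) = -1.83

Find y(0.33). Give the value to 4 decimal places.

Heun: k1 = f(x_n, y_n); k2 = f(x_n + h, y_n + h·k1); y_{n+1} = y_n + (h/2)·(k1 + k2).
x=0.000000, y=-1.830000:
  k1 = f(0.000000, -1.830000) = -8.418000
  k2 = f(0.330000, -4.607940) = -33.997105
  y ← -1.830000 + (0.33/2)·(-8.418000 + (-33.997105)) = -8.828492
y(0.33) ≈ -8.8285

-8.8285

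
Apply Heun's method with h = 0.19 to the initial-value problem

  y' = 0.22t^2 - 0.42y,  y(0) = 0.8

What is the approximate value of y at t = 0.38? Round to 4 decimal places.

Heun: k1 = f(t_n, y_n); k2 = f(t_n + h, y_n + h·k1); y_{n+1} = y_n + (h/2)·(k1 + k2).
t=0.000000, y=0.800000:
  k1 = f(0.000000, 0.800000) = -0.336000
  k2 = f(0.190000, 0.736160) = -0.301245
  y ← 0.800000 + (0.19/2)·(-0.336000 + (-0.301245)) = 0.739462
t=0.190000, y=0.739462:
  k1 = f(0.190000, 0.739462) = -0.302632
  k2 = f(0.380000, 0.681962) = -0.254656
  y ← 0.739462 + (0.19/2)·(-0.302632 + (-0.254656)) = 0.686519
y(0.38) ≈ 0.6865

0.6865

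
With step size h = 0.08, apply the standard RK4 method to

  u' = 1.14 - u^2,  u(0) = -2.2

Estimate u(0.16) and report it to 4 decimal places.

RK4: k1 = f(x_n, u_n); k2 = f(x_n + h/2, u_n + (h/2)·k1); k3 = f(x_n + h/2, u_n + (h/2)·k2); k4 = f(x_n + h, u_n + h·k3); u_{n+1} = u_n + (h/6)·(k1 + 2k2 + 2k3 + k4).
x=0.000000, u=-2.200000:
  k1 = f(0.000000, -2.200000) = -3.700000
  k2 = f(0.040000, -2.348000) = -4.373104
  k3 = f(0.040000, -2.374924) = -4.500265
  k4 = f(0.080000, -2.560021) = -5.413708
  u ← -2.200000 + (0.08/6)·(k1 + 2k2 + 2k3 + k4) = -2.558139
x=0.080000, u=-2.558139:
  k1 = f(0.080000, -2.558139) = -5.404077
  k2 = f(0.120000, -2.774302) = -6.556753
  k3 = f(0.120000, -2.820409) = -6.814709
  k4 = f(0.160000, -3.103316) = -8.490570
  u ← -2.558139 + (0.08/6)·(k1 + 2k2 + 2k3 + k4) = -3.099974
u(0.16) ≈ -3.1000

-3.1000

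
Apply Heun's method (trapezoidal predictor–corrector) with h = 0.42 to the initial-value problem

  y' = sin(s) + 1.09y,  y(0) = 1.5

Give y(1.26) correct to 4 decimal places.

Heun: k1 = f(s_n, y_n); k2 = f(s_n + h, y_n + h·k1); y_{n+1} = y_n + (h/2)·(k1 + k2).
s=0.000000, y=1.500000:
  k1 = f(0.000000, 1.500000) = 1.635000
  k2 = f(0.420000, 2.186700) = 2.791263
  y ← 1.500000 + (0.42/2)·(1.635000 + 2.791263) = 2.429515
s=0.420000, y=2.429515:
  k1 = f(0.420000, 2.429515) = 3.055932
  k2 = f(0.840000, 3.713007) = 4.791821
  y ← 2.429515 + (0.42/2)·(3.055932 + 4.791821) = 4.077543
s=0.840000, y=4.077543:
  k1 = f(0.840000, 4.077543) = 5.189165
  k2 = f(1.260000, 6.256993) = 7.772213
  y ← 4.077543 + (0.42/2)·(5.189165 + 7.772213) = 6.799433
y(1.26) ≈ 6.7994

6.7994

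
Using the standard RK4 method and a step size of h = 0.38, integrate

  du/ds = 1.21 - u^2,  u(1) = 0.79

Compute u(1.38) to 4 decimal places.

RK4: k1 = f(s_n, u_n); k2 = f(s_n + h/2, u_n + (h/2)·k1); k3 = f(s_n + h/2, u_n + (h/2)·k2); k4 = f(s_n + h, u_n + h·k3); u_{n+1} = u_n + (h/6)·(k1 + 2k2 + 2k3 + k4).
s=1.000000, u=0.790000:
  k1 = f(1.000000, 0.790000) = 0.585900
  k2 = f(1.190000, 0.901321) = 0.397620
  k3 = f(1.190000, 0.865548) = 0.460827
  k4 = f(1.380000, 0.965114) = 0.278555
  u ← 0.790000 + (0.38/6)·(k1 + 2k2 + 2k3 + k4) = 0.953485
u(1.38) ≈ 0.9535

0.9535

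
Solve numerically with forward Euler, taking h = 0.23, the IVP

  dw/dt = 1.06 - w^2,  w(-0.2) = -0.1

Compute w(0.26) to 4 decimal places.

0.3807

Euler: w_{n+1} = w_n + h·f(t_n, w_n).
t=-0.200000, w=-0.100000: f=1.050000 → w ← -0.100000 + 0.23·1.050000 = 0.141500
t=0.030000, w=0.141500: f=1.039978 → w ← 0.141500 + 0.23·1.039978 = 0.380695
w(0.26) ≈ 0.3807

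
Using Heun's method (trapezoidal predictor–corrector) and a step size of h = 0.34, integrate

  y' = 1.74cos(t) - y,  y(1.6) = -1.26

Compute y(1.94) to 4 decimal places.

-1.0169

Heun: k1 = f(t_n, y_n); k2 = f(t_n + h, y_n + h·k1); y_{n+1} = y_n + (h/2)·(k1 + k2).
t=1.600000, y=-1.260000:
  k1 = f(1.600000, -1.260000) = 1.209193
  k2 = f(1.940000, -0.848874) = 0.220956
  y ← -1.260000 + (0.34/2)·(1.209193 + 0.220956) = -1.016875
y(1.94) ≈ -1.0169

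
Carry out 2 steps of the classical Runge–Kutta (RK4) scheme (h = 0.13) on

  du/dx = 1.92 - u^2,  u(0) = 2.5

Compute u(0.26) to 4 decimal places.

RK4: k1 = f(x_n, u_n); k2 = f(x_n + h/2, u_n + (h/2)·k1); k3 = f(x_n + h/2, u_n + (h/2)·k2); k4 = f(x_n + h, u_n + h·k3); u_{n+1} = u_n + (h/6)·(k1 + 2k2 + 2k3 + k4).
x=0.000000, u=2.500000:
  k1 = f(0.000000, 2.500000) = -4.330000
  k2 = f(0.065000, 2.218550) = -3.001964
  k3 = f(0.065000, 2.304872) = -3.392436
  k4 = f(0.130000, 2.058983) = -2.319412
  u ← 2.500000 + (0.13/6)·(k1 + 2k2 + 2k3 + k4) = 2.078839
x=0.130000, u=2.078839:
  k1 = f(0.130000, 2.078839) = -2.401570
  k2 = f(0.195000, 1.922737) = -1.776916
  k3 = f(0.195000, 1.963339) = -1.934701
  k4 = f(0.260000, 1.827328) = -1.419126
  u ← 2.078839 + (0.13/6)·(k1 + 2k2 + 2k3 + k4) = 1.835220
u(0.26) ≈ 1.8352

1.8352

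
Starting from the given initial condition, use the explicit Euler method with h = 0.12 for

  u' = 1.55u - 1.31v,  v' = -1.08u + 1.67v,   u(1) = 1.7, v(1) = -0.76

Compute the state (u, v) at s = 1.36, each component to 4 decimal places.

3.4724, -2.3157

Euler on (u,v): u_{n+1} = u_n + h·u', v_{n+1} = v_n + h·v'.
1.000000: (1.700000, -0.760000); f=(3.630600, -3.105200) → (2.135672, -1.132624)
1.120000: (2.135672, -1.132624); f=(4.794029, -4.198008) → (2.710955, -1.636385)
1.240000: (2.710955, -1.636385); f=(6.345645, -5.660595) → (3.472433, -2.315656)
(u(1.36), v(1.36)) ≈ (3.4724, -2.3157)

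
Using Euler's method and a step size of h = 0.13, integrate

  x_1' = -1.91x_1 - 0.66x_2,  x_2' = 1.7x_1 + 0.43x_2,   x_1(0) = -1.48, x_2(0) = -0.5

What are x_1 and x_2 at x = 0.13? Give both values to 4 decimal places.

-1.0696, -0.8550

Euler on (x_1,x_2): x_1_{n+1} = x_1_n + h·x_1', x_2_{n+1} = x_2_n + h·x_2'.
0.000000: (-1.480000, -0.500000); f=(3.156800, -2.731000) → (-1.069616, -0.855030)
(x_1(0.13), x_2(0.13)) ≈ (-1.0696, -0.8550)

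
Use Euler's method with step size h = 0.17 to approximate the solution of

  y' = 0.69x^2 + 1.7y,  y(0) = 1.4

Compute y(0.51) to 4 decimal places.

3.0163

Euler: y_{n+1} = y_n + h·f(x_n, y_n).
x=0.000000, y=1.400000: f=2.380000 → y ← 1.400000 + 0.17·2.380000 = 1.804600
x=0.170000, y=1.804600: f=3.087761 → y ← 1.804600 + 0.17·3.087761 = 2.329519
x=0.340000, y=2.329519: f=4.039947 → y ← 2.329519 + 0.17·4.039947 = 3.016310
y(0.51) ≈ 3.0163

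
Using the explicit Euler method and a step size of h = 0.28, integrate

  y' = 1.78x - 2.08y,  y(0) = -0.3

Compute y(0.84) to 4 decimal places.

Euler: y_{n+1} = y_n + h·f(x_n, y_n).
x=0.000000, y=-0.300000: f=0.624000 → y ← -0.300000 + 0.28·0.624000 = -0.125280
x=0.280000, y=-0.125280: f=0.758982 → y ← -0.125280 + 0.28·0.758982 = 0.087235
x=0.560000, y=0.087235: f=0.815351 → y ← 0.087235 + 0.28·0.815351 = 0.315533
y(0.84) ≈ 0.3155

0.3155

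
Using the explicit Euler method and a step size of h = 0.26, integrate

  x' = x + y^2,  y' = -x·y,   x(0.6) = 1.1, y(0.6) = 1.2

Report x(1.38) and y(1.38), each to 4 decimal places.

Euler on (x,y): x_{n+1} = x_n + h·x', y_{n+1} = y_n + h·y'.
0.600000: (1.100000, 1.200000); f=(2.540000, -1.320000) → (1.760400, 0.856800)
0.860000: (1.760400, 0.856800); f=(2.494506, -1.508311) → (2.408972, 0.464639)
1.120000: (2.408972, 0.464639); f=(2.624861, -1.119303) → (3.091436, 0.173621)
(x(1.38), y(1.38)) ≈ (3.0914, 0.1736)

3.0914, 0.1736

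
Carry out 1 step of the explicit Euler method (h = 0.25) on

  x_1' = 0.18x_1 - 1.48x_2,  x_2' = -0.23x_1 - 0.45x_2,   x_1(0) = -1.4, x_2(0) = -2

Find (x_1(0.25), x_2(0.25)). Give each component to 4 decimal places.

-0.7230, -1.6945

Euler on (x_1,x_2): x_1_{n+1} = x_1_n + h·x_1', x_2_{n+1} = x_2_n + h·x_2'.
0.000000: (-1.400000, -2.000000); f=(2.708000, 1.222000) → (-0.723000, -1.694500)
(x_1(0.25), x_2(0.25)) ≈ (-0.7230, -1.6945)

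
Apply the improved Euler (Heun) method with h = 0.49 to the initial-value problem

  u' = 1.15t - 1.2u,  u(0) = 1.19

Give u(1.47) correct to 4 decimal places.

1.0080

Heun: k1 = f(t_n, u_n); k2 = f(t_n + h, u_n + h·k1); u_{n+1} = u_n + (h/2)·(k1 + k2).
t=0.000000, u=1.190000:
  k1 = f(0.000000, 1.190000) = -1.428000
  k2 = f(0.490000, 0.490280) = -0.024836
  u ← 1.190000 + (0.49/2)·(-1.428000 + (-0.024836)) = 0.834055
t=0.490000, u=0.834055:
  k1 = f(0.490000, 0.834055) = -0.437366
  k2 = f(0.980000, 0.619746) = 0.383305
  u ← 0.834055 + (0.49/2)·(-0.437366 + 0.383305) = 0.820810
t=0.980000, u=0.820810:
  k1 = f(0.980000, 0.820810) = 0.142028
  k2 = f(1.470000, 0.890404) = 0.622015
  u ← 0.820810 + (0.49/2)·(0.142028 + 0.622015) = 1.008001
u(1.47) ≈ 1.0080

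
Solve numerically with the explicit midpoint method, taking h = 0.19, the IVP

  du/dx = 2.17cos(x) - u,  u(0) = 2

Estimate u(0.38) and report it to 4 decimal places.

Midpoint: k1 = f(x_n, u_n); k2 = f(x_n + h/2, u_n + (h/2)·k1); u_{n+1} = u_n + h·k2.
x=0.000000, u=2.000000:
  k1 = f(0.000000, 2.000000) = 0.170000
  k2 = f(0.095000, 2.016150) = 0.144065
  u ← 2.000000 + 0.19·0.144065 = 2.027372
x=0.190000, u=2.027372:
  k1 = f(0.190000, 2.027372) = 0.103577
  k2 = f(0.285000, 2.037212) = 0.045254
  u ← 2.027372 + 0.19·0.045254 = 2.035971
u(0.38) ≈ 2.0360

2.0360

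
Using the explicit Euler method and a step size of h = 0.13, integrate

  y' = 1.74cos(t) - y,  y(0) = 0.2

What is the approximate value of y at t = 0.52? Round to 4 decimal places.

Euler: y_{n+1} = y_n + h·f(t_n, y_n).
t=0.000000, y=0.200000: f=1.540000 → y ← 0.200000 + 0.13·1.540000 = 0.400200
t=0.130000, y=0.400200: f=1.325118 → y ← 0.400200 + 0.13·1.325118 = 0.572465
t=0.260000, y=0.572465: f=1.109053 → y ← 0.572465 + 0.13·1.109053 = 0.716642
t=0.390000, y=0.716642: f=0.892700 → y ← 0.716642 + 0.13·0.892700 = 0.832693
y(0.52) ≈ 0.8327

0.8327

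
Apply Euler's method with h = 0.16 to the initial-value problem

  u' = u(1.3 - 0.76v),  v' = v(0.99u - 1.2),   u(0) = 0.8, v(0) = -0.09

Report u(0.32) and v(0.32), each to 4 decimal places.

Euler on (u,v): u_{n+1} = u_n + h·u', v_{n+1} = v_n + h·v'.
0.000000: (0.800000, -0.090000); f=(1.094720, 0.036720) → (0.975155, -0.084125)
0.160000: (0.975155, -0.084125); f=(1.330048, 0.019735) → (1.187963, -0.080967)
(u(0.32), v(0.32)) ≈ (1.1880, -0.0810)

1.1880, -0.0810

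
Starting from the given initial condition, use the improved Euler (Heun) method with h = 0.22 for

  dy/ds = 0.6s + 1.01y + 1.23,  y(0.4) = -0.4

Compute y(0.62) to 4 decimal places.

-0.1249

Heun: k1 = f(s_n, y_n); k2 = f(s_n + h, y_n + h·k1); y_{n+1} = y_n + (h/2)·(k1 + k2).
s=0.400000, y=-0.400000:
  k1 = f(0.400000, -0.400000) = 1.066000
  k2 = f(0.620000, -0.165480) = 1.434865
  y ← -0.400000 + (0.22/2)·(1.066000 + 1.434865) = -0.124905
y(0.62) ≈ -0.1249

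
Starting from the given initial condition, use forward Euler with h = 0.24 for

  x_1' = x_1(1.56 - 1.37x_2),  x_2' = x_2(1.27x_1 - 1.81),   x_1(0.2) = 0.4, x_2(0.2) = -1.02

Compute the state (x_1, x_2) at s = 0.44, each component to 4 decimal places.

Euler on (x_1,x_2): x_1_{n+1} = x_1_n + h·x_1', x_2_{n+1} = x_2_n + h·x_2'.
0.200000: (0.400000, -1.020000); f=(1.182960, 1.328040) → (0.683910, -0.701270)
(x_1(0.44), x_2(0.44)) ≈ (0.6839, -0.7013)

0.6839, -0.7013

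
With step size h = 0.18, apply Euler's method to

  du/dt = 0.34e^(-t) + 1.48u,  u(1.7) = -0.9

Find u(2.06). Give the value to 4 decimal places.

Euler: u_{n+1} = u_n + h·f(t_n, u_n).
t=1.700000, u=-0.900000: f=-1.269888 → u ← -0.900000 + 0.18·(-1.269888) = -1.128580
t=1.880000, u=-1.128580: f=-1.618417 → u ← -1.128580 + 0.18·(-1.618417) = -1.419895
u(2.06) ≈ -1.4199

-1.4199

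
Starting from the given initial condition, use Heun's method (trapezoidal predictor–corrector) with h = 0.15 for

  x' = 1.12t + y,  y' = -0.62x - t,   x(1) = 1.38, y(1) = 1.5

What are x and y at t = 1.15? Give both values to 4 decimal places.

Heun on (x,y): k1 = f(t_n, state_n); k2 = f(t_n + h, state_n + h·k1); state_{n+1} = state_n + (h/2)·(k1 + k2).
1.000000: (1.380000, 1.500000)
  k1 = (2.620000, -1.855600)
  predictor → (1.773000, 1.221660)
  k2 = (2.509660, -2.249260)
  → (1.764724, 1.192136)
(x(1.15), y(1.15)) ≈ (1.7647, 1.1921)

1.7647, 1.1921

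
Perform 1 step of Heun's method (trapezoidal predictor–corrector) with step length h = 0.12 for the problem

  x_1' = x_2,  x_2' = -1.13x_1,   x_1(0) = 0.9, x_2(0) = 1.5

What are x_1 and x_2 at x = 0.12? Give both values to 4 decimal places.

Heun on (x_1,x_2): k1 = f(x_n, state_n); k2 = f(x_n + h, state_n + h·k1); state_{n+1} = state_n + (h/2)·(k1 + k2).
0.000000: (0.900000, 1.500000)
  k1 = (1.500000, -1.017000)
  predictor → (1.080000, 1.377960)
  k2 = (1.377960, -1.220400)
  → (1.072678, 1.365756)
(x_1(0.12), x_2(0.12)) ≈ (1.0727, 1.3658)

1.0727, 1.3658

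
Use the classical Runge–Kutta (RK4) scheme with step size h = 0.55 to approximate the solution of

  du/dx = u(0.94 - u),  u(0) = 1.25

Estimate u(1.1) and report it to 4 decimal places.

RK4: k1 = f(x_n, u_n); k2 = f(x_n + h/2, u_n + (h/2)·k1); k3 = f(x_n + h/2, u_n + (h/2)·k2); k4 = f(x_n + h, u_n + h·k3); u_{n+1} = u_n + (h/6)·(k1 + 2k2 + 2k3 + k4).
x=0.000000, u=1.250000:
  k1 = f(0.000000, 1.250000) = -0.387500
  k2 = f(0.275000, 1.143437) = -0.232618
  k3 = f(0.275000, 1.186030) = -0.291799
  k4 = f(0.550000, 1.089511) = -0.162893
  u ← 1.250000 + (0.55/6)·(k1 + 2k2 + 2k3 + k4) = 1.103404
x=0.550000, u=1.103404:
  k1 = f(0.550000, 1.103404) = -0.180301
  k2 = f(0.825000, 1.053821) = -0.119947
  k3 = f(0.825000, 1.070419) = -0.139602
  k4 = f(1.100000, 1.026623) = -0.088929
  u ← 1.103404 + (0.55/6)·(k1 + 2k2 + 2k3 + k4) = 1.031141
u(1.1) ≈ 1.0311

1.0311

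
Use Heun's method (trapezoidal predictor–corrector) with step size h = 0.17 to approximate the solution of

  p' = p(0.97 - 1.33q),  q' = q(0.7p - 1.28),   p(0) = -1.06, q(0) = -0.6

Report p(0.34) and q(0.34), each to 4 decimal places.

-1.7723, -0.2854

Heun on (p,q): k1 = f(t_n, state_n); k2 = f(t_n + h, state_n + h·k1); state_{n+1} = state_n + (h/2)·(k1 + k2).
0.000000: (-1.060000, -0.600000)
  k1 = (-1.874080, 1.213200)
  predictor → (-1.378594, -0.393756)
  k2 = (-2.059199, 0.883988)
  → (-1.394329, -0.421739)
0.170000: (-1.394329, -0.421739)
  k1 = (-2.134596, 0.951456)
  predictor → (-1.757210, -0.259991)
  k2 = (-2.312117, 0.652591)
  → (-1.772299, -0.285395)
(p(0.34), q(0.34)) ≈ (-1.7723, -0.2854)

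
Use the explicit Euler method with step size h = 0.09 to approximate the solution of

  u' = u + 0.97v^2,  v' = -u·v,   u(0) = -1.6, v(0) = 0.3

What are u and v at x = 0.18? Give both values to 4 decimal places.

-1.8821, 0.3968

Euler on (u,v): u_{n+1} = u_n + h·u', v_{n+1} = v_n + h·v'.
0.000000: (-1.600000, 0.300000); f=(-1.512700, 0.480000) → (-1.736143, 0.343200)
0.090000: (-1.736143, 0.343200); f=(-1.621890, 0.595844) → (-1.882113, 0.396826)
(u(0.18), v(0.18)) ≈ (-1.8821, 0.3968)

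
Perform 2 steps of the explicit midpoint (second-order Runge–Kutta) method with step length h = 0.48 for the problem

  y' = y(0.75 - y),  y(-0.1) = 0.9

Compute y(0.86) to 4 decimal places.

0.8190

Midpoint: k1 = f(s_n, y_n); k2 = f(s_n + h/2, y_n + (h/2)·k1); y_{n+1} = y_n + h·k2.
s=-0.100000, y=0.900000:
  k1 = f(-0.100000, 0.900000) = -0.135000
  k2 = f(0.140000, 0.867600) = -0.102030
  y ← 0.900000 + 0.48·(-0.102030) = 0.851026
s=0.380000, y=0.851026:
  k1 = f(0.380000, 0.851026) = -0.085975
  k2 = f(0.620000, 0.830392) = -0.066757
  y ← 0.851026 + 0.48·(-0.066757) = 0.818983
y(0.86) ≈ 0.8190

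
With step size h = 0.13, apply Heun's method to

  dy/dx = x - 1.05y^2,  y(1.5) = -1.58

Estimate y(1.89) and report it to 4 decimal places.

Heun: k1 = f(x_n, y_n); k2 = f(x_n + h, y_n + h·k1); y_{n+1} = y_n + (h/2)·(k1 + k2).
x=1.500000, y=-1.580000:
  k1 = f(1.500000, -1.580000) = -1.121220
  k2 = f(1.630000, -1.725759) = -1.497155
  y ← -1.580000 + (0.13/2)·(-1.121220 + (-1.497155)) = -1.750194
x=1.630000, y=-1.750194:
  k1 = f(1.630000, -1.750194) = -1.586339
  k2 = f(1.760000, -1.956418) = -2.258952
  y ← -1.750194 + (0.13/2)·(-1.586339 + (-2.258952)) = -2.000138
x=1.760000, y=-2.000138:
  k1 = f(1.760000, -2.000138) = -2.440581
  k2 = f(1.890000, -2.317414) = -3.748927
  y ← -2.000138 + (0.13/2)·(-2.440581 + (-3.748927)) = -2.402456
y(1.89) ≈ -2.4025

-2.4025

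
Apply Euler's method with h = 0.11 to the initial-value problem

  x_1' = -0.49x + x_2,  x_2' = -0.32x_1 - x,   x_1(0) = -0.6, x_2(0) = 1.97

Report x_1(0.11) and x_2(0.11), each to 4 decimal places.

Euler on (x_1,x_2): x_1_{n+1} = x_1_n + h·x_1', x_2_{n+1} = x_2_n + h·x_2'.
0.000000: (-0.600000, 1.970000); f=(1.970000, 0.192000) → (-0.383300, 1.991120)
(x_1(0.11), x_2(0.11)) ≈ (-0.3833, 1.9911)

-0.3833, 1.9911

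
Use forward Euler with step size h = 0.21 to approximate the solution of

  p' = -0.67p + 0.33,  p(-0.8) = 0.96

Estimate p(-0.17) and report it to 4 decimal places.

0.7891

Euler: p_{n+1} = p_n + h·f(x_n, p_n).
x=-0.800000, p=0.960000: f=-0.313200 → p ← 0.960000 + 0.21·(-0.313200) = 0.894228
x=-0.590000, p=0.894228: f=-0.269133 → p ← 0.894228 + 0.21·(-0.269133) = 0.837710
x=-0.380000, p=0.837710: f=-0.231266 → p ← 0.837710 + 0.21·(-0.231266) = 0.789144
p(-0.17) ≈ 0.7891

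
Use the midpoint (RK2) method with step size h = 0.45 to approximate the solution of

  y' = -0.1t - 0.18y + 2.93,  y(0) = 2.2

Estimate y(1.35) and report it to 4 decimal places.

Midpoint: k1 = f(t_n, y_n); k2 = f(t_n + h/2, y_n + (h/2)·k1); y_{n+1} = y_n + h·k2.
t=0.000000, y=2.200000:
  k1 = f(0.000000, 2.200000) = 2.534000
  k2 = f(0.225000, 2.770150) = 2.408873
  y ← 2.200000 + 0.45·2.408873 = 3.283993
t=0.450000, y=3.283993:
  k1 = f(0.450000, 3.283993) = 2.293881
  k2 = f(0.675000, 3.800116) = 2.178479
  y ← 3.283993 + 0.45·2.178479 = 4.264308
t=0.900000, y=4.264308:
  k1 = f(0.900000, 4.264308) = 2.072424
  k2 = f(1.125000, 4.730604) = 1.965991
  y ← 4.264308 + 0.45·1.965991 = 5.149005
y(1.35) ≈ 5.1490

5.1490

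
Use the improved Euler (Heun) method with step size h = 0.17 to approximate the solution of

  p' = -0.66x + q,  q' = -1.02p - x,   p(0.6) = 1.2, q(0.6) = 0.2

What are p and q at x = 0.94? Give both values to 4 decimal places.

0.9864, -0.4538

Heun on (p,q): k1 = f(x_n, state_n); k2 = f(x_n + h, state_n + h·k1); state_{n+1} = state_n + (h/2)·(k1 + k2).
0.600000: (1.200000, 0.200000)
  k1 = (-0.196000, -1.824000)
  predictor → (1.166680, -0.110080)
  k2 = (-0.618280, -1.960014)
  → (1.130786, -0.121641)
0.770000: (1.130786, -0.121641)
  k1 = (-0.629841, -1.923402)
  predictor → (1.023713, -0.448619)
  k2 = (-1.069019, -1.984187)
  → (0.986383, -0.453786)
(p(0.94), q(0.94)) ≈ (0.9864, -0.4538)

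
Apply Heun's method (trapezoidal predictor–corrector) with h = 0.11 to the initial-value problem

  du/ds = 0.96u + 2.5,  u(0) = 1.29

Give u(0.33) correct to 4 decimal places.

2.7386

Heun: k1 = f(s_n, u_n); k2 = f(s_n + h, u_n + h·k1); u_{n+1} = u_n + (h/2)·(k1 + k2).
s=0.000000, u=1.290000:
  k1 = f(0.000000, 1.290000) = 3.738400
  k2 = f(0.110000, 1.701224) = 4.133175
  u ← 1.290000 + (0.11/2)·(3.738400 + 4.133175) = 1.722937
s=0.110000, u=1.722937:
  k1 = f(0.110000, 1.722937) = 4.154019
  k2 = f(0.220000, 2.179879) = 4.592684
  u ← 1.722937 + (0.11/2)·(4.154019 + 4.592684) = 2.204005
s=0.220000, u=2.204005:
  k1 = f(0.220000, 2.204005) = 4.615845
  k2 = f(0.330000, 2.711748) = 5.103278
  u ← 2.204005 + (0.11/2)·(4.615845 + 5.103278) = 2.738557
u(0.33) ≈ 2.7386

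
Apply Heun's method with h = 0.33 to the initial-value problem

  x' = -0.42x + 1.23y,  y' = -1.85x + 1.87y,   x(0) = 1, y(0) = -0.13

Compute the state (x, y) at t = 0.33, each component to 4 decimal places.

0.6817, -0.9754

Heun on (x,y): k1 = f(t_n, state_n); k2 = f(t_n + h, state_n + h·k1); state_{n+1} = state_n + (h/2)·(k1 + k2).
0.000000: (1.000000, -0.130000)
  k1 = (-0.579900, -2.093100)
  predictor → (0.808633, -0.820723)
  k2 = (-1.349115, -3.030723)
  → (0.681713, -0.975431)
(x(0.33), y(0.33)) ≈ (0.6817, -0.9754)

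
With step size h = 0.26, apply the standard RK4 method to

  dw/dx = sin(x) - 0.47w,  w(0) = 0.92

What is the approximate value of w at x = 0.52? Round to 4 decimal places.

0.8425

RK4: k1 = f(x_n, w_n); k2 = f(x_n + h/2, w_n + (h/2)·k1); k3 = f(x_n + h/2, w_n + (h/2)·k2); k4 = f(x_n + h, w_n + h·k3); w_{n+1} = w_n + (h/6)·(k1 + 2k2 + 2k3 + k4).
x=0.000000, w=0.920000:
  k1 = f(0.000000, 0.920000) = -0.432400
  k2 = f(0.130000, 0.863788) = -0.276346
  k3 = f(0.130000, 0.884075) = -0.285881
  k4 = f(0.260000, 0.845671) = -0.140385
  w ← 0.920000 + (0.26/6)·(k1 + 2k2 + 2k3 + k4) = 0.846453
x=0.260000, w=0.846453:
  k1 = f(0.260000, 0.846453) = -0.140752
  k2 = f(0.390000, 0.828155) = -0.009045
  k3 = f(0.390000, 0.845277) = -0.017092
  k4 = f(0.520000, 0.842009) = 0.101136
  w ← 0.846453 + (0.26/6)·(k1 + 2k2 + 2k3 + k4) = 0.842471
w(0.52) ≈ 0.8425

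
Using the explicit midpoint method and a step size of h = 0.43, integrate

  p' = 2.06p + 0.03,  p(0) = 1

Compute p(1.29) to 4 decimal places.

11.9807

Midpoint: k1 = f(t_n, p_n); k2 = f(t_n + h/2, p_n + (h/2)·k1); p_{n+1} = p_n + h·k2.
t=0.000000, p=1.000000:
  k1 = f(0.000000, 1.000000) = 2.090000
  k2 = f(0.215000, 1.449350) = 3.015661
  p ← 1.000000 + 0.43·3.015661 = 2.296734
t=0.430000, p=2.296734:
  k1 = f(0.430000, 2.296734) = 4.761273
  k2 = f(0.645000, 3.320408) = 6.870040
  p ← 2.296734 + 0.43·6.870040 = 5.250851
t=0.860000, p=5.250851:
  k1 = f(0.860000, 5.250851) = 10.846754
  k2 = f(1.075000, 7.582904) = 15.650781
  p ← 5.250851 + 0.43·15.650781 = 11.980687
p(1.29) ≈ 11.9807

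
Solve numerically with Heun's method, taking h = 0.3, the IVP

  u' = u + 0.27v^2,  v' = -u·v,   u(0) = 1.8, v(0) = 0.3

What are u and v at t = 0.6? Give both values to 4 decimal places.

Heun on (u,v): k1 = f(t_n, state_n); k2 = f(t_n + h, state_n + h·k1); state_{n+1} = state_n + (h/2)·(k1 + k2).
0.000000: (1.800000, 0.300000)
  k1 = (1.824300, -0.540000)
  predictor → (2.347290, 0.138000)
  k2 = (2.352432, -0.323926)
  → (2.426510, 0.170411)
0.300000: (2.426510, 0.170411)
  k1 = (2.434351, -0.413504)
  predictor → (3.156815, 0.046360)
  k2 = (3.157395, -0.146349)
  → (3.265272, 0.086433)
(u(0.6), v(0.6)) ≈ (3.2653, 0.0864)

3.2653, 0.0864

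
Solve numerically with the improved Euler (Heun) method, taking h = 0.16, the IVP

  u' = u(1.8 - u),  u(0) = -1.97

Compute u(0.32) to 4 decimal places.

-10.7775

Heun: k1 = f(x_n, u_n); k2 = f(x_n + h, u_n + h·k1); u_{n+1} = u_n + (h/2)·(k1 + k2).
x=0.000000, u=-1.970000:
  k1 = f(0.000000, -1.970000) = -7.426900
  k2 = f(0.160000, -3.158304) = -15.659831
  u ← -1.970000 + (0.16/2)·(-7.426900 + (-15.659831)) = -3.816939
x=0.160000, u=-3.816939:
  k1 = f(0.160000, -3.816939) = -21.439509
  k2 = f(0.320000, -7.247260) = -65.567844
  u ← -3.816939 + (0.16/2)·(-21.439509 + (-65.567844)) = -10.777527
u(0.32) ≈ -10.7775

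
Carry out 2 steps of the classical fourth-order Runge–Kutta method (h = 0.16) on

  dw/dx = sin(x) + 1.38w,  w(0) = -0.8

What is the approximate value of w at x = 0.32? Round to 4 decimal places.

RK4: k1 = f(x_n, w_n); k2 = f(x_n + h/2, w_n + (h/2)·k1); k3 = f(x_n + h/2, w_n + (h/2)·k2); k4 = f(x_n + h, w_n + h·k3); w_{n+1} = w_n + (h/6)·(k1 + 2k2 + 2k3 + k4).
x=0.000000, w=-0.800000:
  k1 = f(0.000000, -0.800000) = -1.104000
  k2 = f(0.080000, -0.888320) = -1.145967
  k3 = f(0.080000, -0.891677) = -1.150600
  k4 = f(0.160000, -0.984096) = -1.198734
  w ← -0.800000 + (0.16/6)·(k1 + 2k2 + 2k3 + k4) = -0.983890
x=0.160000, w=-0.983890:
  k1 = f(0.160000, -0.983890) = -1.198450
  k2 = f(0.240000, -1.079766) = -1.252374
  k3 = f(0.240000, -1.084080) = -1.258327
  k4 = f(0.320000, -1.185222) = -1.321040
  w ← -0.983890 + (0.16/6)·(k1 + 2k2 + 2k3 + k4) = -1.184980
w(0.32) ≈ -1.1850

-1.1850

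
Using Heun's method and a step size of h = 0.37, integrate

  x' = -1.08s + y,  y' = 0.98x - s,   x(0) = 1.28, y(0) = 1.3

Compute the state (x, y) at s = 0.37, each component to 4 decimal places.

Heun on (x,y): k1 = f(s_n, state_n); k2 = f(s_n + h, state_n + h·k1); state_{n+1} = state_n + (h/2)·(k1 + k2).
0.000000: (1.280000, 1.300000)
  k1 = (1.300000, 1.254400)
  predictor → (1.761000, 1.764128)
  k2 = (1.364528, 1.355780)
  → (1.772938, 1.782883)
(x(0.37), y(0.37)) ≈ (1.7729, 1.7829)

1.7729, 1.7829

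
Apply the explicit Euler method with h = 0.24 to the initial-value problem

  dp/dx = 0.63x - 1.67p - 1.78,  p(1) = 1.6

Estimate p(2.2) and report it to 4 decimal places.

Euler: p_{n+1} = p_n + h·f(x_n, p_n).
x=1.000000, p=1.600000: f=-3.822000 → p ← 1.600000 + 0.24·(-3.822000) = 0.682720
x=1.240000, p=0.682720: f=-2.138942 → p ← 0.682720 + 0.24·(-2.138942) = 0.169374
x=1.480000, p=0.169374: f=-1.130454 → p ← 0.169374 + 0.24·(-1.130454) = -0.101935
x=1.720000, p=-0.101935: f=-0.526168 → p ← -0.101935 + 0.24·(-0.526168) = -0.228216
x=1.960000, p=-0.228216: f=-0.164080 → p ← -0.228216 + 0.24·(-0.164080) = -0.267595
p(2.2) ≈ -0.2676

-0.2676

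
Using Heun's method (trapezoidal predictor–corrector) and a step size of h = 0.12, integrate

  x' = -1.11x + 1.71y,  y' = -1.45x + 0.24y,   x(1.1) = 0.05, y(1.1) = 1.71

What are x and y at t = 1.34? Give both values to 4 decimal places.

0.6568, 1.6788

Heun on (x,y): k1 = f(t_n, state_n); k2 = f(t_n + h, state_n + h·k1); state_{n+1} = state_n + (h/2)·(k1 + k2).
1.100000: (0.050000, 1.710000)
  k1 = (2.868600, 0.337900)
  predictor → (0.394232, 1.750548)
  k2 = (2.555840, -0.151505)
  → (0.375466, 1.721184)
1.220000: (0.375466, 1.721184)
  k1 = (2.526456, -0.131342)
  predictor → (0.678641, 1.705423)
  k2 = (2.162981, -0.574728)
  → (0.656833, 1.678819)
(x(1.34), y(1.34)) ≈ (0.6568, 1.6788)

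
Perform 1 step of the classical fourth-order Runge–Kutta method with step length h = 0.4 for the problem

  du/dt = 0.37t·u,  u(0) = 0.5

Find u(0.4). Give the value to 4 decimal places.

0.5150

RK4: k1 = f(t_n, u_n); k2 = f(t_n + h/2, u_n + (h/2)·k1); k3 = f(t_n + h/2, u_n + (h/2)·k2); k4 = f(t_n + h, u_n + h·k3); u_{n+1} = u_n + (h/6)·(k1 + 2k2 + 2k3 + k4).
t=0.000000, u=0.500000:
  k1 = f(0.000000, 0.500000) = 0.000000
  k2 = f(0.200000, 0.500000) = 0.037000
  k3 = f(0.200000, 0.507400) = 0.037548
  k4 = f(0.400000, 0.515019) = 0.076223
  u ← 0.500000 + (0.4/6)·(k1 + 2k2 + 2k3 + k4) = 0.515021
u(0.4) ≈ 0.5150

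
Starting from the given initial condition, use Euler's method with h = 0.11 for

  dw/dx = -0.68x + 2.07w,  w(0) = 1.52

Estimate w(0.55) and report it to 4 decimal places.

Euler: w_{n+1} = w_n + h·f(x_n, w_n).
x=0.000000, w=1.520000: f=3.146400 → w ← 1.520000 + 0.11·3.146400 = 1.866104
x=0.110000, w=1.866104: f=3.788035 → w ← 1.866104 + 0.11·3.788035 = 2.282788
x=0.220000, w=2.282788: f=4.575771 → w ← 2.282788 + 0.11·4.575771 = 2.786123
x=0.330000, w=2.786123: f=5.542874 → w ← 2.786123 + 0.11·5.542874 = 3.395839
x=0.440000, w=3.395839: f=6.730186 → w ← 3.395839 + 0.11·6.730186 = 4.136159
w(0.55) ≈ 4.1362

4.1362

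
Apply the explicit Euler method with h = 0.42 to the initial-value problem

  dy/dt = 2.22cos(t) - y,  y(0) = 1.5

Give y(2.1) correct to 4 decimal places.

Euler: y_{n+1} = y_n + h·f(t_n, y_n).
t=0.000000, y=1.500000: f=0.720000 → y ← 1.500000 + 0.42·0.720000 = 1.802400
t=0.420000, y=1.802400: f=0.224657 → y ← 1.802400 + 0.42·0.224657 = 1.896756
t=0.840000, y=1.896756: f=-0.414989 → y ← 1.896756 + 0.42·(-0.414989) = 1.722461
t=1.260000, y=1.722461: f=-1.043547 → y ← 1.722461 + 0.42·(-1.043547) = 1.284171
t=1.680000, y=1.284171: f=-1.526122 → y ← 1.284171 + 0.42·(-1.526122) = 0.643200
y(2.1) ≈ 0.6432

0.6432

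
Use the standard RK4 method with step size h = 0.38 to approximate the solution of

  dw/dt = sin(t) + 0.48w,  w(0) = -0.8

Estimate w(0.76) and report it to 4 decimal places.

-0.8395

RK4: k1 = f(t_n, w_n); k2 = f(t_n + h/2, w_n + (h/2)·k1); k3 = f(t_n + h/2, w_n + (h/2)·k2); k4 = f(t_n + h, w_n + h·k3); w_{n+1} = w_n + (h/6)·(k1 + 2k2 + 2k3 + k4).
t=0.000000, w=-0.800000:
  k1 = f(0.000000, -0.800000) = -0.384000
  k2 = f(0.190000, -0.872960) = -0.230162
  k3 = f(0.190000, -0.843731) = -0.216132
  k4 = f(0.380000, -0.882130) = -0.052502
  w ← -0.800000 + (0.38/6)·(k1 + 2k2 + 2k3 + k4) = -0.884176
t=0.380000, w=-0.884176:
  k1 = f(0.380000, -0.884176) = -0.053484
  k2 = f(0.570000, -0.894338) = 0.110350
  k3 = f(0.570000, -0.863209) = 0.125292
  k4 = f(0.760000, -0.836565) = 0.287370
  w ← -0.884176 + (0.38/6)·(k1 + 2k2 + 2k3 + k4) = -0.839515
w(0.76) ≈ -0.8395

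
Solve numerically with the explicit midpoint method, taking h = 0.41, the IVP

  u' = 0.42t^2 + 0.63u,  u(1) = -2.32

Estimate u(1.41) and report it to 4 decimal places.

-2.7244

Midpoint: k1 = f(t_n, u_n); k2 = f(t_n + h/2, u_n + (h/2)·k1); u_{n+1} = u_n + h·k2.
t=1.000000, u=-2.320000:
  k1 = f(1.000000, -2.320000) = -1.041600
  k2 = f(1.205000, -2.533528) = -0.986272
  u ← -2.320000 + 0.41·(-0.986272) = -2.724372
u(1.41) ≈ -2.7244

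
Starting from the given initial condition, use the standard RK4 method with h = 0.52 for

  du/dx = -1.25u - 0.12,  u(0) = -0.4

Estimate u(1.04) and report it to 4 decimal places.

-0.1791

RK4: k1 = f(x_n, u_n); k2 = f(x_n + h/2, u_n + (h/2)·k1); k3 = f(x_n + h/2, u_n + (h/2)·k2); k4 = f(x_n + h, u_n + h·k3); u_{n+1} = u_n + (h/6)·(k1 + 2k2 + 2k3 + k4).
x=0.000000, u=-0.400000:
  k1 = f(0.000000, -0.400000) = 0.380000
  k2 = f(0.260000, -0.301200) = 0.256500
  k3 = f(0.260000, -0.333310) = 0.296637
  k4 = f(0.520000, -0.245749) = 0.187186
  u ← -0.400000 + (0.52/6)·(k1 + 2k2 + 2k3 + k4) = -0.254967
x=0.520000, u=-0.254967:
  k1 = f(0.520000, -0.254967) = 0.198708
  k2 = f(0.780000, -0.203303) = 0.134128
  k3 = f(0.780000, -0.220093) = 0.155117
  k4 = f(1.040000, -0.174306) = 0.097883
  u ← -0.254967 + (0.52/6)·(k1 + 2k2 + 2k3 + k4) = -0.179126
u(1.04) ≈ -0.1791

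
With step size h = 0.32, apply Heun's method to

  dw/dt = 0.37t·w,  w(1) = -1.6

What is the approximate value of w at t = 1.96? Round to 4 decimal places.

Heun: k1 = f(t_n, w_n); k2 = f(t_n + h, w_n + h·k1); w_{n+1} = w_n + (h/2)·(k1 + k2).
t=1.000000, w=-1.600000:
  k1 = f(1.000000, -1.600000) = -0.592000
  k2 = f(1.320000, -1.789440) = -0.873962
  w ← -1.600000 + (0.32/2)·(-0.592000 + (-0.873962)) = -1.834554
t=1.320000, w=-1.834554:
  k1 = f(1.320000, -1.834554) = -0.895996
  k2 = f(1.640000, -2.121273) = -1.287188
  w ← -1.834554 + (0.32/2)·(-0.895996 + (-1.287188)) = -2.183864
t=1.640000, w=-2.183864:
  k1 = f(1.640000, -2.183864) = -1.325168
  k2 = f(1.960000, -2.607917) = -1.891262
  w ← -2.183864 + (0.32/2)·(-1.325168 + (-1.891262)) = -2.698492
w(1.96) ≈ -2.6985

-2.6985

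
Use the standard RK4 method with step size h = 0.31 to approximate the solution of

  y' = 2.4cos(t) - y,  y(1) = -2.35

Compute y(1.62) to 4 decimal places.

-1.0168

RK4: k1 = f(t_n, y_n); k2 = f(t_n + h/2, y_n + (h/2)·k1); k3 = f(t_n + h/2, y_n + (h/2)·k2); k4 = f(t_n + h, y_n + h·k3); y_{n+1} = y_n + (h/6)·(k1 + 2k2 + 2k3 + k4).
t=1.000000, y=-2.350000:
  k1 = f(1.000000, -2.350000) = 3.646726
  k2 = f(1.155000, -1.784758) = 2.754162
  k3 = f(1.155000, -1.923105) = 2.892509
  k4 = f(1.310000, -1.453322) = 2.072162
  y ← -2.350000 + (0.31/6)·(k1 + 2k2 + 2k3 + k4) = -1.471035
t=1.310000, y=-1.471035:
  k1 = f(1.310000, -1.471035) = 2.089875
  k2 = f(1.465000, -1.147104) = 1.400542
  k3 = f(1.465000, -1.253951) = 1.507389
  k4 = f(1.620000, -1.003744) = 0.885703
  y ← -1.471035 + (0.31/6)·(k1 + 2k2 + 2k3 + k4) = -1.016810
y(1.62) ≈ -1.0168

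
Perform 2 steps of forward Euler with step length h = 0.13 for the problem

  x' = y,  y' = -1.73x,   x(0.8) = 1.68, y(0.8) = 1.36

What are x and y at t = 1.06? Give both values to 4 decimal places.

Euler on (x,y): x_{n+1} = x_n + h·x', y_{n+1} = y_n + h·y'.
0.800000: (1.680000, 1.360000); f=(1.360000, -2.906400) → (1.856800, 0.982168)
0.930000: (1.856800, 0.982168); f=(0.982168, -3.212264) → (1.984482, 0.564574)
(x(1.06), y(1.06)) ≈ (1.9845, 0.5646)

1.9845, 0.5646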